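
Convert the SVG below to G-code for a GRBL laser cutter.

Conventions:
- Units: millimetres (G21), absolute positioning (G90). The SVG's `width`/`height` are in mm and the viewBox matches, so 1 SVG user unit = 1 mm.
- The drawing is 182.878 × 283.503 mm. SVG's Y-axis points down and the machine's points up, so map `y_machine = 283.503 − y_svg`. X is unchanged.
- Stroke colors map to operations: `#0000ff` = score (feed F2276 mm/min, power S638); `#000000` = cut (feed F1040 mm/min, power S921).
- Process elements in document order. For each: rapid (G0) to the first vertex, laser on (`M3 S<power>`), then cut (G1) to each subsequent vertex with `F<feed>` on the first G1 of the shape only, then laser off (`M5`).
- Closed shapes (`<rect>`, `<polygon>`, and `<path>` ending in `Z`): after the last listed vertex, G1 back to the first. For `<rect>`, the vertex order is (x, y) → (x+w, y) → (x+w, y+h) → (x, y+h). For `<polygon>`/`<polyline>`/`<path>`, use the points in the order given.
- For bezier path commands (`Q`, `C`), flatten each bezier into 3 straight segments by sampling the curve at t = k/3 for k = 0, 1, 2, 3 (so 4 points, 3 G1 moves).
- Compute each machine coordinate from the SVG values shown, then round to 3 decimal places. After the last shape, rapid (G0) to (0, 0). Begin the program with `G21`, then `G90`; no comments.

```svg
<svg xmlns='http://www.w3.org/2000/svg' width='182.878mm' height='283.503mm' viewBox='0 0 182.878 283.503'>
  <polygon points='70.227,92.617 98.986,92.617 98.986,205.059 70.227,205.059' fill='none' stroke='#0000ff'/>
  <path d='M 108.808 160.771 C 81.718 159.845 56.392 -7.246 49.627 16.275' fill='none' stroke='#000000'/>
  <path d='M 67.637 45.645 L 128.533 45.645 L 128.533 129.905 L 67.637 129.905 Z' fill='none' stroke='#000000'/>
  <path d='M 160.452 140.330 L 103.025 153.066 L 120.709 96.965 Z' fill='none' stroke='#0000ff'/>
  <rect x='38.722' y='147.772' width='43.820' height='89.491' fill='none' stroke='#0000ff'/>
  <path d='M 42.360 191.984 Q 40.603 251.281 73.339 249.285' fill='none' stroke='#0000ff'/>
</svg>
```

Since the viewBox matches the mm dimensions, user units are millimetres directly. The only transform is the Y-flip y_m = 283.503 − y_svg.

Shape 1 is a rectangle drawn with `<polygon>`. Its stroke #0000ff means score at S638, F2276. After flipping Y the toolpath is (70.227,190.886) → (98.986,190.886) → (98.986,78.444) → (70.227,78.444) → (70.227,190.886), returning to the start.

Shape 2 is a cubic bezier drawn with `<path>`. Its stroke #000000 means cut at S921, F1040. After flipping Y the toolpath is (108.808,122.732) → (82.928,165.832) → (61.957,240.426) → (49.627,267.228).

Shape 3 is a rectangle drawn with `<path>`. Its stroke #000000 means cut at S921, F1040. After flipping Y the toolpath is (67.637,237.858) → (128.533,237.858) → (128.533,153.598) → (67.637,153.598) → (67.637,237.858), returning to the start.

Shape 4 is a regular polygon drawn with `<path>`. Its stroke #0000ff means score at S638, F2276. After flipping Y the toolpath is (160.452,143.173) → (103.025,130.437) → (120.709,186.538) → (160.452,143.173), returning to the start.

Shape 5 is a rectangle drawn with `<rect>`. Its stroke #0000ff means score at S638, F2276. After flipping Y the toolpath is (38.722,135.731) → (82.542,135.731) → (82.542,46.240) → (38.722,46.240) → (38.722,135.731), returning to the start.

Shape 6 is a quadratic bezier drawn with `<path>`. Its stroke #0000ff means score at S638, F2276. After flipping Y the toolpath is (42.360,91.519) → (45.021,58.798) → (55.348,39.698) → (73.339,34.218).

G21
G90
G0 X70.227 Y190.886
M3 S638
G1 X98.986 Y190.886 F2276
G1 X98.986 Y78.444
G1 X70.227 Y78.444
G1 X70.227 Y190.886
M5
G0 X108.808 Y122.732
M3 S921
G1 X82.928 Y165.832 F1040
G1 X61.957 Y240.426
G1 X49.627 Y267.228
M5
G0 X67.637 Y237.858
M3 S921
G1 X128.533 Y237.858 F1040
G1 X128.533 Y153.598
G1 X67.637 Y153.598
G1 X67.637 Y237.858
M5
G0 X160.452 Y143.173
M3 S638
G1 X103.025 Y130.437 F2276
G1 X120.709 Y186.538
G1 X160.452 Y143.173
M5
G0 X38.722 Y135.731
M3 S638
G1 X82.542 Y135.731 F2276
G1 X82.542 Y46.240
G1 X38.722 Y46.240
G1 X38.722 Y135.731
M5
G0 X42.360 Y91.519
M3 S638
G1 X45.021 Y58.798 F2276
G1 X55.348 Y39.698
G1 X73.339 Y34.218
M5
G0 X0.000 Y0.000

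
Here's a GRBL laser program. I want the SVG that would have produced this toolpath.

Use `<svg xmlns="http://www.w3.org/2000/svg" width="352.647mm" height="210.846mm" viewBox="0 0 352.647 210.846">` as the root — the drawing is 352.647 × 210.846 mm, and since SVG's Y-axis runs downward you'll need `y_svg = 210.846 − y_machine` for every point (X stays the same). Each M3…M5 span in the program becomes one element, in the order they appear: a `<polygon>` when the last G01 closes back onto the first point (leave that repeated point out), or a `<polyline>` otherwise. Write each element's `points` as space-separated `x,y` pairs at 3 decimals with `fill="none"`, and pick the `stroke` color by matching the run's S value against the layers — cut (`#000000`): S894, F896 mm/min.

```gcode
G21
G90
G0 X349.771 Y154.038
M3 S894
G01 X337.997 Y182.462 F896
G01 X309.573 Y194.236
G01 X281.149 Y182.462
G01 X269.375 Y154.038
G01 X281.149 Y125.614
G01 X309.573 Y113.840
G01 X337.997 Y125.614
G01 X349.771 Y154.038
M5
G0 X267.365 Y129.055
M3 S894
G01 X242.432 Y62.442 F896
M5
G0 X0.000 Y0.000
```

<svg xmlns="http://www.w3.org/2000/svg" width="352.647mm" height="210.846mm" viewBox="0 0 352.647 210.846">
  <polygon points="349.771,56.808 337.997,28.384 309.573,16.610 281.149,28.384 269.375,56.808 281.149,85.232 309.573,97.006 337.997,85.232" fill="none" stroke="#000000"/>
  <polyline points="267.365,81.791 242.432,148.404" fill="none" stroke="#000000"/>
</svg>

Each laser-on run becomes one SVG element. Flip Y back into SVG space with y_svg = 210.846 − y_machine. Every run uses S894, so all elements get stroke `#000000` (cut).

Run 1: The run returns to its start, so emit a `<polygon>` with points (Y-flipped): 349.771,56.808 337.997,28.384 309.573,16.610 281.149,28.384 269.375,56.808 281.149,85.232 309.573,97.006 337.997,85.232.

Run 2: The run is open, so emit a `<polyline>` with points (Y-flipped): 267.365,81.791 242.432,148.404.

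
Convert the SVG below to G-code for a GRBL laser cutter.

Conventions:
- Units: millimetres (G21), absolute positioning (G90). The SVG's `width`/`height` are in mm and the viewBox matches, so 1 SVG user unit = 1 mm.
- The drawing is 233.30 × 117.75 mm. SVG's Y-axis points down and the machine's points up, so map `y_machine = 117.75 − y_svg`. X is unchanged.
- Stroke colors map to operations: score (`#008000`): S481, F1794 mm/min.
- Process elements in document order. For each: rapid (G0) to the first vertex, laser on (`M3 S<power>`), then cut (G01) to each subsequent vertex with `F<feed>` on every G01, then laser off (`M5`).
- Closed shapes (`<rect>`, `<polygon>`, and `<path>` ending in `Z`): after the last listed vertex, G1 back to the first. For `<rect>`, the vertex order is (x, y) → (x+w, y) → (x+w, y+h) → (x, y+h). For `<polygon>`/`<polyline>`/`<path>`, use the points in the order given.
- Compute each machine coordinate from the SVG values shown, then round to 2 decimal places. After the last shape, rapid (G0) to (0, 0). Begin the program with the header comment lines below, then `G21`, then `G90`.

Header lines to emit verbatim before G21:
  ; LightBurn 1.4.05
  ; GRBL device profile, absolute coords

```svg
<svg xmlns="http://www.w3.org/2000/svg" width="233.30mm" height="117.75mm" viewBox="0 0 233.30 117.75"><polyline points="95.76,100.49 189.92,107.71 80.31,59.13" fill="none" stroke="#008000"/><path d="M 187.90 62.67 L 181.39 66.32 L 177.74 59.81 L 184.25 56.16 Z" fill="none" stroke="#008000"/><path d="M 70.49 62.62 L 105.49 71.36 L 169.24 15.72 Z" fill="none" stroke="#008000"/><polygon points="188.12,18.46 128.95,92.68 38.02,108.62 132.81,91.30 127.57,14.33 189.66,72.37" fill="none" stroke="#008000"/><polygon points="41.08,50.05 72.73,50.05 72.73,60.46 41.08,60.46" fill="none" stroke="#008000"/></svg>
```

; LightBurn 1.4.05
; GRBL device profile, absolute coords
G21
G90
G0 X95.76 Y17.26
M3 S481
G01 X189.92 Y10.04 F1794
G01 X80.31 Y58.62 F1794
M5
G0 X187.90 Y55.08
M3 S481
G01 X181.39 Y51.43 F1794
G01 X177.74 Y57.94 F1794
G01 X184.25 Y61.59 F1794
G01 X187.90 Y55.08 F1794
M5
G0 X70.49 Y55.13
M3 S481
G01 X105.49 Y46.39 F1794
G01 X169.24 Y102.03 F1794
G01 X70.49 Y55.13 F1794
M5
G0 X188.12 Y99.29
M3 S481
G01 X128.95 Y25.07 F1794
G01 X38.02 Y9.13 F1794
G01 X132.81 Y26.45 F1794
G01 X127.57 Y103.42 F1794
G01 X189.66 Y45.38 F1794
G01 X188.12 Y99.29 F1794
M5
G0 X41.08 Y67.70
M3 S481
G01 X72.73 Y67.70 F1794
G01 X72.73 Y57.29 F1794
G01 X41.08 Y57.29 F1794
G01 X41.08 Y67.70 F1794
M5
G0 X0.00 Y0.00

viewBox `0 0 233.30 117.75` with mm width/height → 1 unit = 1 mm. Flip: y_m = 117.75 − y_svg.

**Shape 1** — `<polyline>` open polyline, stroke `#008000` → score (S481, F1794). Machine vertices: (95.76,17.26) → (189.92,10.04) → (80.31,58.62). Open path.

**Shape 2** — `<path>` regular polygon, stroke `#008000` → score (S481, F1794). Machine vertices: (187.90,55.08) → (181.39,51.43) → (177.74,57.94) → (184.25,61.59) → (187.90,55.08). Closed: final G1 returns to the first vertex.

**Shape 3** — `<path>` closed polygon, stroke `#008000` → score (S481, F1794). Machine vertices: (70.49,55.13) → (105.49,46.39) → (169.24,102.03) → (70.49,55.13). Closed: final G1 returns to the first vertex.

**Shape 4** — `<polygon>` closed polygon, stroke `#008000` → score (S481, F1794). Machine vertices: (188.12,99.29) → (128.95,25.07) → (38.02,9.13) → (132.81,26.45) → (127.57,103.42) → (189.66,45.38) → (188.12,99.29). Closed: final G1 returns to the first vertex.

**Shape 5** — `<polygon>` rectangle, stroke `#008000` → score (S481, F1794). Machine vertices: (41.08,67.70) → (72.73,67.70) → (72.73,57.29) → (41.08,57.29) → (41.08,67.70). Closed: final G1 returns to the first vertex.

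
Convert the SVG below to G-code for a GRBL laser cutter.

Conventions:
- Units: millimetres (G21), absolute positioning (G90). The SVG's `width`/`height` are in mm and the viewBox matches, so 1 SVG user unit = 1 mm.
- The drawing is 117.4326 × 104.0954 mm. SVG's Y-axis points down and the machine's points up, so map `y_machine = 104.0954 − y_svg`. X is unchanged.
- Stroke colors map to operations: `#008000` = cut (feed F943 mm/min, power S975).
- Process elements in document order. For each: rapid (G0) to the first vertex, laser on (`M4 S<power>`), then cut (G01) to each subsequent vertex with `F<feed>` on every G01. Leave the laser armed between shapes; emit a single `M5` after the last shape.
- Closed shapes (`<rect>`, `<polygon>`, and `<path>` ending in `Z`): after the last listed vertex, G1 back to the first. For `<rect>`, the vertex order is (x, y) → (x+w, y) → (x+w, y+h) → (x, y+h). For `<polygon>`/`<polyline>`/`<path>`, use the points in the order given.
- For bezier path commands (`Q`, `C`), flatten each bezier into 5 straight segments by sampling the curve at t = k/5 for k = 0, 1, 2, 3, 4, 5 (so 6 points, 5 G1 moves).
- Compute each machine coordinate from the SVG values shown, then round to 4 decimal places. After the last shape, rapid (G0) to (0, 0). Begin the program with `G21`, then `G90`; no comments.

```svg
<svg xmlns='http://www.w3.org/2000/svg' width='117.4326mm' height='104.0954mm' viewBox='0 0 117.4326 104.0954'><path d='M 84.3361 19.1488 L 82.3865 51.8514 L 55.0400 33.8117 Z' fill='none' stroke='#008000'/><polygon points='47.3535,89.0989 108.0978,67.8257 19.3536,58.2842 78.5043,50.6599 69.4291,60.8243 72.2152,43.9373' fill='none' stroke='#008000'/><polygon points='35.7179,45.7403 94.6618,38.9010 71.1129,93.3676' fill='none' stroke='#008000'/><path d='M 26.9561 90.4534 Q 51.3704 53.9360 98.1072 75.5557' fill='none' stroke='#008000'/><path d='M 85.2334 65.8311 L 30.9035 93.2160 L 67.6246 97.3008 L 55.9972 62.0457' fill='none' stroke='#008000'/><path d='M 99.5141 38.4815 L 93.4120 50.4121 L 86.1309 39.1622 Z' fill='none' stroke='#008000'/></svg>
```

Since the viewBox matches the mm dimensions, user units are millimetres directly. The only transform is the Y-flip y_m = 104.0954 − y_svg.

Shape 1 is a regular polygon drawn with `<path>`. Its stroke #008000 means cut at S975, F943. After flipping Y the toolpath is (84.3361,84.9466) → (82.3865,52.2440) → (55.0400,70.2837) → (84.3361,84.9466), returning to the start.

Shape 2 is a closed polygon drawn with `<polygon>`. Its stroke #008000 means cut at S975, F943. After flipping Y the toolpath is (47.3535,14.9965) → (108.0978,36.2697) → (19.3536,45.8112) → (78.5043,53.4355) → (69.4291,43.2711) → (72.2152,60.1581) → (47.3535,14.9965), returning to the start.

Shape 3 is a regular polygon drawn with `<polygon>`. Its stroke #008000 means cut at S975, F943. After flipping Y the toolpath is (35.7179,58.3551) → (94.6618,65.1944) → (71.1129,10.7278) → (35.7179,58.3551), returning to the start.

Shape 4 is a quadratic bezier drawn with `<path>`. Its stroke #008000 means cut at S975, F943. After flipping Y the toolpath is (26.9561,13.6420) → (37.6147,25.9235) → (50.0591,33.5540) → (64.2894,36.5335) → (80.3054,34.8621) → (98.1072,28.5397).

Shape 5 is a open polyline drawn with `<path>`. Its stroke #008000 means cut at S975, F943. After flipping Y the toolpath is (85.2334,38.2643) → (30.9035,10.8794) → (67.6246,6.7946) → (55.9972,42.0497).

Shape 6 is a regular polygon drawn with `<path>`. Its stroke #008000 means cut at S975, F943. After flipping Y the toolpath is (99.5141,65.6139) → (93.4120,53.6833) → (86.1309,64.9332) → (99.5141,65.6139), returning to the start.

G21
G90
G0 X84.3361 Y84.9466
M4 S975
G01 X82.3865 Y52.2440 F943
G01 X55.0400 Y70.2837 F943
G01 X84.3361 Y84.9466 F943
G0 X47.3535 Y14.9965
M4 S975
G01 X108.0978 Y36.2697 F943
G01 X19.3536 Y45.8112 F943
G01 X78.5043 Y53.4355 F943
G01 X69.4291 Y43.2711 F943
G01 X72.2152 Y60.1581 F943
G01 X47.3535 Y14.9965 F943
G0 X35.7179 Y58.3551
M4 S975
G01 X94.6618 Y65.1944 F943
G01 X71.1129 Y10.7278 F943
G01 X35.7179 Y58.3551 F943
G0 X26.9561 Y13.6420
M4 S975
G01 X37.6147 Y25.9235 F943
G01 X50.0591 Y33.5540 F943
G01 X64.2894 Y36.5335 F943
G01 X80.3054 Y34.8621 F943
G01 X98.1072 Y28.5397 F943
G0 X85.2334 Y38.2643
M4 S975
G01 X30.9035 Y10.8794 F943
G01 X67.6246 Y6.7946 F943
G01 X55.9972 Y42.0497 F943
G0 X99.5141 Y65.6139
M4 S975
G01 X93.4120 Y53.6833 F943
G01 X86.1309 Y64.9332 F943
G01 X99.5141 Y65.6139 F943
M5
G0 X0.0000 Y0.0000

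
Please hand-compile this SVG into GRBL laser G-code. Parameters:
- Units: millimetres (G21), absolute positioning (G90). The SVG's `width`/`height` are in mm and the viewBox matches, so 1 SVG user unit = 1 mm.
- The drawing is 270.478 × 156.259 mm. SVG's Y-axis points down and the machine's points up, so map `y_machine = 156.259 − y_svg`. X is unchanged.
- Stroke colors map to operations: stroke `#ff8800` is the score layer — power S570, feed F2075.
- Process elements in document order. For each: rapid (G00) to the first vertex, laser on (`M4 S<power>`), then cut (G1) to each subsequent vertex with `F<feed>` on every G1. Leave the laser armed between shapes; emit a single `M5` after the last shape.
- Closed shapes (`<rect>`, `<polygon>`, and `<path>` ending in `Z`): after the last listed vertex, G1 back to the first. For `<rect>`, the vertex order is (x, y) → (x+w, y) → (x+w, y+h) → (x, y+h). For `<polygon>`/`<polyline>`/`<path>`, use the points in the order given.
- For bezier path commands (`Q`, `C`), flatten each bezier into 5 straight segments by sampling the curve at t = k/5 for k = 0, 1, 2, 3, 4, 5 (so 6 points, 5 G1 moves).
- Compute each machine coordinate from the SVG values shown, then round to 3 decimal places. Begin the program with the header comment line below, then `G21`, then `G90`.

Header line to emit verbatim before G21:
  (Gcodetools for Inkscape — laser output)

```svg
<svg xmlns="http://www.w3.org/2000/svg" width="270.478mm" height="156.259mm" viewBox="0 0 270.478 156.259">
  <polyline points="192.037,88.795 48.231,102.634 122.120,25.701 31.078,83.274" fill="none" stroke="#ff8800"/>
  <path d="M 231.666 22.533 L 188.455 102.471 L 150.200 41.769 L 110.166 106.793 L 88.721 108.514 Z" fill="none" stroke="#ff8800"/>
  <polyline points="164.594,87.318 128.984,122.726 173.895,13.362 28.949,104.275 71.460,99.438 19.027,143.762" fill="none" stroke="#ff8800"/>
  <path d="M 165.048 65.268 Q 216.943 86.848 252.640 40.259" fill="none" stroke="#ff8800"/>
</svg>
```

viewBox `0 0 270.478 156.259` with mm width/height → 1 unit = 1 mm. Flip: y_m = 156.259 − y_svg.

**Shape 1** — `<polyline>` open polyline, stroke `#ff8800` → score (S570, F2075). Machine vertices: (192.037,67.464) → (48.231,53.625) → (122.120,130.558) → (31.078,72.985). Open path.

**Shape 2** — `<path>` closed polygon, stroke `#ff8800` → score (S570, F2075). Machine vertices: (231.666,133.726) → (188.455,53.788) → (150.200,114.490) → (110.166,49.466) → (88.721,47.745) → (231.666,133.726). Closed: final G1 returns to the first vertex.

**Shape 3** — `<polyline>` open polyline, stroke `#ff8800` → score (S570, F2075). Machine vertices: (164.594,68.941) → (128.984,33.533) → (173.895,142.897) → (28.949,51.984) → (71.460,56.821) → (19.027,12.497). Open path.

**Shape 4** — `<path>` quadratic bezier, stroke `#ff8800` → score (S570, F2075). Control points (SVG): P0=(165.048,65.268), P1=(216.943,86.848), P2=(252.640,40.259); sampled at t=k/5. Machine vertices: (165.048,90.991) → (185.158,85.086) → (203.972,84.634) → (221.491,89.636) → (237.713,100.091) → (252.640,116.000). Open path.

(Gcodetools for Inkscape — laser output)
G21
G90
G00 X192.037 Y67.464
M4 S570
G1 X48.231 Y53.625 F2075
G1 X122.120 Y130.558 F2075
G1 X31.078 Y72.985 F2075
G00 X231.666 Y133.726
M4 S570
G1 X188.455 Y53.788 F2075
G1 X150.200 Y114.490 F2075
G1 X110.166 Y49.466 F2075
G1 X88.721 Y47.745 F2075
G1 X231.666 Y133.726 F2075
G00 X164.594 Y68.941
M4 S570
G1 X128.984 Y33.533 F2075
G1 X173.895 Y142.897 F2075
G1 X28.949 Y51.984 F2075
G1 X71.460 Y56.821 F2075
G1 X19.027 Y12.497 F2075
G00 X165.048 Y90.991
M4 S570
G1 X185.158 Y85.086 F2075
G1 X203.972 Y84.634 F2075
G1 X221.491 Y89.636 F2075
G1 X237.713 Y100.091 F2075
G1 X252.640 Y116.000 F2075
M5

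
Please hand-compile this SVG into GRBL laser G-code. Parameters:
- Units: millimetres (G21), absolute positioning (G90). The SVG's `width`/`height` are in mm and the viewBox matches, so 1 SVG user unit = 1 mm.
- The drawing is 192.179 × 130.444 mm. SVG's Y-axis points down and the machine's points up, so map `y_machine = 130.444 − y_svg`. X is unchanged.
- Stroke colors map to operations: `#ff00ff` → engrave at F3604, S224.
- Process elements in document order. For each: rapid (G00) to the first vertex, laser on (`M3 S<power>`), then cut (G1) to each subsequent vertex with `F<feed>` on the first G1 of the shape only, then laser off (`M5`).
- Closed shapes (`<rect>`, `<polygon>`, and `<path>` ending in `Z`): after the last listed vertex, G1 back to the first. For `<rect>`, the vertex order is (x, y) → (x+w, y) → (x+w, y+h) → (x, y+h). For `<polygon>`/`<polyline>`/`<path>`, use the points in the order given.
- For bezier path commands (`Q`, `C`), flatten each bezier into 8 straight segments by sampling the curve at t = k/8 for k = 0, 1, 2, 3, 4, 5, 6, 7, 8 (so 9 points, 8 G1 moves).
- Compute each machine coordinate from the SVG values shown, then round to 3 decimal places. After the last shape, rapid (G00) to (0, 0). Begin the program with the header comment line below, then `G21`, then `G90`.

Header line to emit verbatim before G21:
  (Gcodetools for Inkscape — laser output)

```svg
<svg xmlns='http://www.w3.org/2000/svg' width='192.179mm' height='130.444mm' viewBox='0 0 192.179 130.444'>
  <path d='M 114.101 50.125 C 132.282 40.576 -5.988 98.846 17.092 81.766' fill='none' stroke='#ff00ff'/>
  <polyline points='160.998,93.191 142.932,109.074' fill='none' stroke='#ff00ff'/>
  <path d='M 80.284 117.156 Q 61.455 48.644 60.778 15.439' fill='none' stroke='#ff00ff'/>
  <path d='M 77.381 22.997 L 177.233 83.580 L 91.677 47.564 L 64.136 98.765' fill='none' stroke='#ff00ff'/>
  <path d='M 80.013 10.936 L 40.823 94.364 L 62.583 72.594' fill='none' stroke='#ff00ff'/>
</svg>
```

Since the viewBox matches the mm dimensions, user units are millimetres directly. The only transform is the Y-flip y_m = 130.444 − y_svg.

Shape 1 is a cubic bezier drawn with `<path>`. Its stroke #ff00ff means engrave at S224, F3604. After flipping Y the toolpath is (114.101,80.319) → (114.206,81.000) → (103.368,77.002) → (85.311,70.000) → (63.759,61.674) → (42.437,53.701) → (25.069,47.759) → (15.380,45.525) → (17.092,48.678).

Shape 2 is a line segment drawn with `<polyline>`. Its stroke #ff00ff means engrave at S224, F3604. After flipping Y the toolpath is (160.998,37.253) → (142.932,21.370).

Shape 3 is a quadratic bezier drawn with `<path>`. Its stroke #ff00ff means engrave at S224, F3604. After flipping Y the toolpath is (80.284,13.288) → (75.860,29.864) → (72.004,45.337) → (68.715,59.707) → (65.993,72.973) → (63.838,85.136) → (62.251,96.196) → (61.231,106.152) → (60.778,115.005).

Shape 4 is a open polyline drawn with `<path>`. Its stroke #ff00ff means engrave at S224, F3604. After flipping Y the toolpath is (77.381,107.447) → (177.233,46.864) → (91.677,82.880) → (64.136,31.679).

Shape 5 is a open polyline drawn with `<path>`. Its stroke #ff00ff means engrave at S224, F3604. After flipping Y the toolpath is (80.013,119.508) → (40.823,36.080) → (62.583,57.850).

(Gcodetools for Inkscape — laser output)
G21
G90
G00 X114.101 Y80.319
M3 S224
G1 X114.206 Y81.000 F3604
G1 X103.368 Y77.002
G1 X85.311 Y70.000
G1 X63.759 Y61.674
G1 X42.437 Y53.701
G1 X25.069 Y47.759
G1 X15.380 Y45.525
G1 X17.092 Y48.678
M5
G00 X160.998 Y37.253
M3 S224
G1 X142.932 Y21.370 F3604
M5
G00 X80.284 Y13.288
M3 S224
G1 X75.860 Y29.864 F3604
G1 X72.004 Y45.337
G1 X68.715 Y59.707
G1 X65.993 Y72.973
G1 X63.838 Y85.136
G1 X62.251 Y96.196
G1 X61.231 Y106.152
G1 X60.778 Y115.005
M5
G00 X77.381 Y107.447
M3 S224
G1 X177.233 Y46.864 F3604
G1 X91.677 Y82.880
G1 X64.136 Y31.679
M5
G00 X80.013 Y119.508
M3 S224
G1 X40.823 Y36.080 F3604
G1 X62.583 Y57.850
M5
G00 X0.000 Y0.000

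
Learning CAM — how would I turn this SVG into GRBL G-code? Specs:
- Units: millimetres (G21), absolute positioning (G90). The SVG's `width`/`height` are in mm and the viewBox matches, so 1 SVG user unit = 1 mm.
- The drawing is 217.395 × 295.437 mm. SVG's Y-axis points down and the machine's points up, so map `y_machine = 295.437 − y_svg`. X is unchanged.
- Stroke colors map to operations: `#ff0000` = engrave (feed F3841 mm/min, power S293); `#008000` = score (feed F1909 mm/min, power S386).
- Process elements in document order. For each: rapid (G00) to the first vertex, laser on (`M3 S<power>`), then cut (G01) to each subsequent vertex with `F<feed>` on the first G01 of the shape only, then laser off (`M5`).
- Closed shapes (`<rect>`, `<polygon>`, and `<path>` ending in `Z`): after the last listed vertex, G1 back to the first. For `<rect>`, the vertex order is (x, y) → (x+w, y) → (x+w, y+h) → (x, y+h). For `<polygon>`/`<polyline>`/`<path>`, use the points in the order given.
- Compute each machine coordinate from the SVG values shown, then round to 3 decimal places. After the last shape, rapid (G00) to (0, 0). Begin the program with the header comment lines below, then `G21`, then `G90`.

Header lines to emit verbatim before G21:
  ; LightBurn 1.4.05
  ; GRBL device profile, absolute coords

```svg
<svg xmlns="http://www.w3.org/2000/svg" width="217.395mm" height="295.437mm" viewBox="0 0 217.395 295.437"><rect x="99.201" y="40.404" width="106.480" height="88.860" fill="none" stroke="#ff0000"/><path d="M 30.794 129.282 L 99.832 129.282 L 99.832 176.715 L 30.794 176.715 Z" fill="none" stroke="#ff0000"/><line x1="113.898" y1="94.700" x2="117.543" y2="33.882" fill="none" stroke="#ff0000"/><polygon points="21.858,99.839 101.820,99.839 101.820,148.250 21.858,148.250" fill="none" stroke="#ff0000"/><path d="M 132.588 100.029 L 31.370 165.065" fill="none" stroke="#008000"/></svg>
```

; LightBurn 1.4.05
; GRBL device profile, absolute coords
G21
G90
G00 X99.201 Y255.033
M3 S293
G01 X205.681 Y255.033 F3841
G01 X205.681 Y166.173
G01 X99.201 Y166.173
G01 X99.201 Y255.033
M5
G00 X30.794 Y166.155
M3 S293
G01 X99.832 Y166.155 F3841
G01 X99.832 Y118.722
G01 X30.794 Y118.722
G01 X30.794 Y166.155
M5
G00 X113.898 Y200.737
M3 S293
G01 X117.543 Y261.555 F3841
M5
G00 X21.858 Y195.598
M3 S293
G01 X101.820 Y195.598 F3841
G01 X101.820 Y147.187
G01 X21.858 Y147.187
G01 X21.858 Y195.598
M5
G00 X132.588 Y195.408
M3 S386
G01 X31.370 Y130.372 F1909
M5
G00 X0.000 Y0.000

viewBox `0 0 217.395 295.437` with mm width/height → 1 unit = 1 mm. Flip: y_m = 295.437 − y_svg.

**Shape 1** — `<rect>` rectangle, stroke `#ff0000` → engrave (S293, F3841). Machine vertices: (99.201,255.033) → (205.681,255.033) → (205.681,166.173) → (99.201,166.173) → (99.201,255.033). Closed: final G1 returns to the first vertex.

**Shape 2** — `<path>` rectangle, stroke `#ff0000` → engrave (S293, F3841). Machine vertices: (30.794,166.155) → (99.832,166.155) → (99.832,118.722) → (30.794,118.722) → (30.794,166.155). Closed: final G1 returns to the first vertex.

**Shape 3** — `<line>` line segment, stroke `#ff0000` → engrave (S293, F3841). Machine vertices: (113.898,200.737) → (117.543,261.555). Open path.

**Shape 4** — `<polygon>` rectangle, stroke `#ff0000` → engrave (S293, F3841). Machine vertices: (21.858,195.598) → (101.820,195.598) → (101.820,147.187) → (21.858,147.187) → (21.858,195.598). Closed: final G1 returns to the first vertex.

**Shape 5** — `<path>` line segment, stroke `#008000` → score (S386, F1909). Machine vertices: (132.588,195.408) → (31.370,130.372). Open path.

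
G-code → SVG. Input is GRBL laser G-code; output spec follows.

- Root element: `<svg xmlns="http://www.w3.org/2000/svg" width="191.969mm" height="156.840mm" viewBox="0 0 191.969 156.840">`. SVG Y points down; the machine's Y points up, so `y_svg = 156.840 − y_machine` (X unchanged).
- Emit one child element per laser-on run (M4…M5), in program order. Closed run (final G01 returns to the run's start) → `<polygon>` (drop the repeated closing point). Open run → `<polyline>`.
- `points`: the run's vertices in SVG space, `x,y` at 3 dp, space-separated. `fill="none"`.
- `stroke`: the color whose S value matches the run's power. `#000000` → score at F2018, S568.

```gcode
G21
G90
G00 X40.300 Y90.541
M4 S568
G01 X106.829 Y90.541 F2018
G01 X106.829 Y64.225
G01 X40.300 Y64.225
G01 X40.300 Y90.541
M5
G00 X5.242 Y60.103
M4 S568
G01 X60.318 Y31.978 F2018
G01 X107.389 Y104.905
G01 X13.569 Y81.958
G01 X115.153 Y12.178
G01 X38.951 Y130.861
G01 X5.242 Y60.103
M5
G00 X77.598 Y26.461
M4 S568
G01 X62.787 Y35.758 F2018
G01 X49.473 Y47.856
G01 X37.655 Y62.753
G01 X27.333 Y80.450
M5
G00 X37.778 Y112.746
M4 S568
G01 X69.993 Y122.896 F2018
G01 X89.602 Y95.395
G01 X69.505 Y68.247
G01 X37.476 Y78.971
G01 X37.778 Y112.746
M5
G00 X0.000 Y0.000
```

<svg xmlns="http://www.w3.org/2000/svg" width="191.969mm" height="156.840mm" viewBox="0 0 191.969 156.840">
  <polygon points="40.300,66.299 106.829,66.299 106.829,92.615 40.300,92.615" fill="none" stroke="#000000"/>
  <polygon points="5.242,96.737 60.318,124.862 107.389,51.935 13.569,74.882 115.153,144.662 38.951,25.979" fill="none" stroke="#000000"/>
  <polyline points="77.598,130.379 62.787,121.082 49.473,108.984 37.655,94.087 27.333,76.390" fill="none" stroke="#000000"/>
  <polygon points="37.778,44.094 69.993,33.944 89.602,61.445 69.505,88.593 37.476,77.869" fill="none" stroke="#000000"/>
</svg>

Each laser-on run becomes one SVG element. Flip Y back into SVG space with y_svg = 156.840 − y_machine. Every run uses S568, so all elements get stroke `#000000` (score).

Run 1: The run returns to its start, so emit a `<polygon>` with points (Y-flipped): 40.300,66.299 106.829,66.299 106.829,92.615 40.300,92.615.

Run 2: The run returns to its start, so emit a `<polygon>` with points (Y-flipped): 5.242,96.737 60.318,124.862 107.389,51.935 13.569,74.882 115.153,144.662 38.951,25.979.

Run 3: The run is open, so emit a `<polyline>` with points (Y-flipped): 77.598,130.379 62.787,121.082 49.473,108.984 37.655,94.087 27.333,76.390.

Run 4: The run returns to its start, so emit a `<polygon>` with points (Y-flipped): 37.778,44.094 69.993,33.944 89.602,61.445 69.505,88.593 37.476,77.869.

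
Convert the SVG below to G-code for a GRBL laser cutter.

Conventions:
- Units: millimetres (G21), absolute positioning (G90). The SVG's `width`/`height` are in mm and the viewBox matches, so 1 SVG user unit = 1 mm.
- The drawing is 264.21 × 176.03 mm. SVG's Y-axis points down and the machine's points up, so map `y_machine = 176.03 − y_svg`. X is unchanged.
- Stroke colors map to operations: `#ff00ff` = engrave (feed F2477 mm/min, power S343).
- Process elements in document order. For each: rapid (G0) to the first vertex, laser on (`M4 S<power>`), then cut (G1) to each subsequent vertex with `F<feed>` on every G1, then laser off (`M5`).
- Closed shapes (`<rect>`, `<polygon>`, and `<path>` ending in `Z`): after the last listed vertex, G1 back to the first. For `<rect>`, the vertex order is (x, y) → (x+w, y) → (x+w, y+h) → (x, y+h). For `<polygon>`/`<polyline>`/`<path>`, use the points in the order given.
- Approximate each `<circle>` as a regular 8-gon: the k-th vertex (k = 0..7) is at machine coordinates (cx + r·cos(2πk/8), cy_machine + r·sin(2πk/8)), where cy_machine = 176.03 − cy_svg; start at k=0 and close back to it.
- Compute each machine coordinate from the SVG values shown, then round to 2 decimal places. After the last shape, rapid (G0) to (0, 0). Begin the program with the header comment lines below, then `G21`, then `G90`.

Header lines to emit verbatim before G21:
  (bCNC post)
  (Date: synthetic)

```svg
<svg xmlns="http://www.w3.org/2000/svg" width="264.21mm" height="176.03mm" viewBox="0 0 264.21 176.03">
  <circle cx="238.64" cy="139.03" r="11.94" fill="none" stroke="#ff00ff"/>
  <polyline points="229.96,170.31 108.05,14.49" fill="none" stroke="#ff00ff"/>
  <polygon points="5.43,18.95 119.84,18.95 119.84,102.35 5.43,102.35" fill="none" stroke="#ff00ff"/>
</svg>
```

(bCNC post)
(Date: synthetic)
G21
G90
G0 X250.58 Y37.00
M4 S343
G1 X247.08 Y45.44 F2477
G1 X238.64 Y48.94 F2477
G1 X230.20 Y45.44 F2477
G1 X226.70 Y37.00 F2477
G1 X230.20 Y28.56 F2477
G1 X238.64 Y25.06 F2477
G1 X247.08 Y28.56 F2477
G1 X250.58 Y37.00 F2477
M5
G0 X229.96 Y5.72
M4 S343
G1 X108.05 Y161.54 F2477
M5
G0 X5.43 Y157.08
M4 S343
G1 X119.84 Y157.08 F2477
G1 X119.84 Y73.68 F2477
G1 X5.43 Y73.68 F2477
G1 X5.43 Y157.08 F2477
M5
G0 X0.00 Y0.00

1 u = 1 mm; y_m = 176.03 − y.

[1] `<circle>` circle, #ff00ff→engrave S343 F2477: (250.58,37.00) → (247.08,45.44) → (238.64,48.94) → (230.20,45.44) → (226.70,37.00) → (230.20,28.56) → (238.64,25.06) → (247.08,28.56) → (250.58,37.00) (closed)

[2] `<polyline>` line segment, #ff00ff→engrave S343 F2477: (229.96,5.72) → (108.05,161.54)

[3] `<polygon>` rectangle, #ff00ff→engrave S343 F2477: (5.43,157.08) → (119.84,157.08) → (119.84,73.68) → (5.43,73.68) → (5.43,157.08) (closed)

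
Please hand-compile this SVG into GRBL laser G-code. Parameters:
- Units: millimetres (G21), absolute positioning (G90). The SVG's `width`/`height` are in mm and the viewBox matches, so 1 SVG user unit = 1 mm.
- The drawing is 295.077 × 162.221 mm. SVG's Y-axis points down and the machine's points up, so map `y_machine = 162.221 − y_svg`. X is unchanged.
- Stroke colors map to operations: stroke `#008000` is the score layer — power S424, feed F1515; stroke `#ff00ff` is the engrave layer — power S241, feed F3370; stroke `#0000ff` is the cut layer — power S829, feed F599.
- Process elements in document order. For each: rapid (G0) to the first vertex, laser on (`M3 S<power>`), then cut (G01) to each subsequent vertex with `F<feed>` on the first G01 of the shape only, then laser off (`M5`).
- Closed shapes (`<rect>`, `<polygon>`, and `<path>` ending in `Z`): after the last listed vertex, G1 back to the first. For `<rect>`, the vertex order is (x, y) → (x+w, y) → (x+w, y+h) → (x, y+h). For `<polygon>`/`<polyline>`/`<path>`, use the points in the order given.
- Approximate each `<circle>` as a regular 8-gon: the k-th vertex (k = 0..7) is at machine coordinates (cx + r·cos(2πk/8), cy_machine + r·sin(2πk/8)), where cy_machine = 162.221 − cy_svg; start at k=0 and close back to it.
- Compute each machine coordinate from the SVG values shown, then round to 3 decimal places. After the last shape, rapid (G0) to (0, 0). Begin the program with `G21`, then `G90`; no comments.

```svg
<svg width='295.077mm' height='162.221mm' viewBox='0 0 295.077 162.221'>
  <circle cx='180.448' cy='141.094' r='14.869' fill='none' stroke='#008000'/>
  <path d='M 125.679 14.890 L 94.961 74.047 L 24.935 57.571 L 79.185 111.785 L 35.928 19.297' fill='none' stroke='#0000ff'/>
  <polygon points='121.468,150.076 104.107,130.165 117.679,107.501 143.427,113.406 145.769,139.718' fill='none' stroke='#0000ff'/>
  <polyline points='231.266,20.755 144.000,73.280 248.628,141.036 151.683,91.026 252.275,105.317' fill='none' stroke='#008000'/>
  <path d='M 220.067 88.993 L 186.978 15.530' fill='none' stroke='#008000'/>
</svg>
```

G21
G90
G0 X195.317 Y21.127
M3 S424
G01 X190.962 Y31.641 F1515
G01 X180.448 Y35.996
G01 X169.934 Y31.641
G01 X165.579 Y21.127
G01 X169.934 Y10.613
G01 X180.448 Y6.258
G01 X190.962 Y10.613
G01 X195.317 Y21.127
M5
G0 X125.679 Y147.331
M3 S829
G01 X94.961 Y88.174 F599
G01 X24.935 Y104.650
G01 X79.185 Y50.436
G01 X35.928 Y142.924
M5
G0 X121.468 Y12.145
M3 S829
G01 X104.107 Y32.056 F599
G01 X117.679 Y54.720
G01 X143.427 Y48.815
G01 X145.769 Y22.503
G01 X121.468 Y12.145
M5
G0 X231.266 Y141.466
M3 S424
G01 X144.000 Y88.941 F1515
G01 X248.628 Y21.185
G01 X151.683 Y71.195
G01 X252.275 Y56.904
M5
G0 X220.067 Y73.228
M3 S424
G01 X186.978 Y146.691 F1515
M5
G0 X0.000 Y0.000

Since the viewBox matches the mm dimensions, user units are millimetres directly. The only transform is the Y-flip y_m = 162.221 − y_svg.

Shape 1 is a circle drawn with `<circle>`. Its stroke #008000 means score at S424, F1515. After flipping Y the toolpath is (195.317,21.127) → (190.962,31.641) → (180.448,35.996) → (169.934,31.641) → (165.579,21.127) → (169.934,10.613) → (180.448,6.258) → (190.962,10.613) → (195.317,21.127), returning to the start.

Shape 2 is a open polyline drawn with `<path>`. Its stroke #0000ff means cut at S829, F599. After flipping Y the toolpath is (125.679,147.331) → (94.961,88.174) → (24.935,104.650) → (79.185,50.436) → (35.928,142.924).

Shape 3 is a regular polygon drawn with `<polygon>`. Its stroke #0000ff means cut at S829, F599. After flipping Y the toolpath is (121.468,12.145) → (104.107,32.056) → (117.679,54.720) → (143.427,48.815) → (145.769,22.503) → (121.468,12.145), returning to the start.

Shape 4 is a open polyline drawn with `<polyline>`. Its stroke #008000 means score at S424, F1515. After flipping Y the toolpath is (231.266,141.466) → (144.000,88.941) → (248.628,21.185) → (151.683,71.195) → (252.275,56.904).

Shape 5 is a line segment drawn with `<path>`. Its stroke #008000 means score at S424, F1515. After flipping Y the toolpath is (220.067,73.228) → (186.978,146.691).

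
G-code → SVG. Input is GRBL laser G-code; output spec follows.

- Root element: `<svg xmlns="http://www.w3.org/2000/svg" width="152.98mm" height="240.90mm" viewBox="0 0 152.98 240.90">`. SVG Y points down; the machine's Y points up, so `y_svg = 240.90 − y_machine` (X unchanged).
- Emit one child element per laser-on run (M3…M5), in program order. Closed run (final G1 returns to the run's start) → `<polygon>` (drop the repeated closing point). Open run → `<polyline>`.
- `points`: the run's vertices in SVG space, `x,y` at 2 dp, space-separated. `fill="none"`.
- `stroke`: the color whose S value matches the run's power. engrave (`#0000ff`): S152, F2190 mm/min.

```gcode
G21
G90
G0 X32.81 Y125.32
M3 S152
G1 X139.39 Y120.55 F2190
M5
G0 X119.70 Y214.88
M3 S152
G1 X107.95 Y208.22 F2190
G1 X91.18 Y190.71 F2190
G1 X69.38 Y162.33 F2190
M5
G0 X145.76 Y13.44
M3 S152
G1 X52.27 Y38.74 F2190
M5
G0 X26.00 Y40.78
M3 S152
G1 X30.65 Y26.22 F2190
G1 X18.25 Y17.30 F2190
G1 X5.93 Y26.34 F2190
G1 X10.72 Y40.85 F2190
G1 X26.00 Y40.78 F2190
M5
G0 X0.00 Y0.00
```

y_svg = 240.90 − y_m. Every run uses S152, so all elements get stroke `#0000ff` (engrave).

[1] open run; points: 32.81,115.58 139.39,120.35

[2] open run; points: 119.70,26.02 107.95,32.68 91.18,50.19 69.38,78.57

[3] open run; points: 145.76,227.46 52.27,202.16

[4] closed run; points: 26.00,200.12 30.65,214.68 18.25,223.60 5.93,214.56 10.72,200.05

<svg xmlns="http://www.w3.org/2000/svg" width="152.98mm" height="240.90mm" viewBox="0 0 152.98 240.90">
  <polyline points="32.81,115.58 139.39,120.35" fill="none" stroke="#0000ff"/>
  <polyline points="119.70,26.02 107.95,32.68 91.18,50.19 69.38,78.57" fill="none" stroke="#0000ff"/>
  <polyline points="145.76,227.46 52.27,202.16" fill="none" stroke="#0000ff"/>
  <polygon points="26.00,200.12 30.65,214.68 18.25,223.60 5.93,214.56 10.72,200.05" fill="none" stroke="#0000ff"/>
</svg>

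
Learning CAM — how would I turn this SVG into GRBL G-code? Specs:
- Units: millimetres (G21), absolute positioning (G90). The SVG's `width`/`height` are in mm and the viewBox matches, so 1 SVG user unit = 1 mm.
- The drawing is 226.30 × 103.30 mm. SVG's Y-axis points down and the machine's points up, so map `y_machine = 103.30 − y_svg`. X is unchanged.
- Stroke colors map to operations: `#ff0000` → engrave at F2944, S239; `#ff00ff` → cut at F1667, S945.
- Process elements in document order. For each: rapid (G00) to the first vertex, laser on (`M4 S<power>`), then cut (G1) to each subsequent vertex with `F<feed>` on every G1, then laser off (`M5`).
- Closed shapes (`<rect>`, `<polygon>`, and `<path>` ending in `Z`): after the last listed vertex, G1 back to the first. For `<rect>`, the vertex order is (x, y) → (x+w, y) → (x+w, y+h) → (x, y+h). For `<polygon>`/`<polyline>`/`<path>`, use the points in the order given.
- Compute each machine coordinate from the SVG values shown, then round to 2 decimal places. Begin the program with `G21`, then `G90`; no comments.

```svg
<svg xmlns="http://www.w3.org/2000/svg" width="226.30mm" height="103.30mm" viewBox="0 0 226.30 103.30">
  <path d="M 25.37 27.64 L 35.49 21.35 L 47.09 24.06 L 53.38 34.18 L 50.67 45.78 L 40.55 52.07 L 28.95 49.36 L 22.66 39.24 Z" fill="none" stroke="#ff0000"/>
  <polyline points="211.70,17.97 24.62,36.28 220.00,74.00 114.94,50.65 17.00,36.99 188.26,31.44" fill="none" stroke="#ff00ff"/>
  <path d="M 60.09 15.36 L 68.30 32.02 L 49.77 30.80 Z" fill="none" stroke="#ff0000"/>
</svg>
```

G21
G90
G00 X25.37 Y75.66
M4 S239
G1 X35.49 Y81.95 F2944
G1 X47.09 Y79.24 F2944
G1 X53.38 Y69.12 F2944
G1 X50.67 Y57.52 F2944
G1 X40.55 Y51.23 F2944
G1 X28.95 Y53.94 F2944
G1 X22.66 Y64.06 F2944
G1 X25.37 Y75.66 F2944
M5
G00 X211.70 Y85.33
M4 S945
G1 X24.62 Y67.02 F1667
G1 X220.00 Y29.30 F1667
G1 X114.94 Y52.65 F1667
G1 X17.00 Y66.31 F1667
G1 X188.26 Y71.86 F1667
M5
G00 X60.09 Y87.94
M4 S239
G1 X68.30 Y71.28 F2944
G1 X49.77 Y72.50 F2944
G1 X60.09 Y87.94 F2944
M5

viewBox `0 0 226.30 103.30` with mm width/height → 1 unit = 1 mm. Flip: y_m = 103.30 − y_svg.

**Shape 1** — `<path>` regular polygon, stroke `#ff0000` → engrave (S239, F2944). Machine vertices: (25.37,75.66) → (35.49,81.95) → (47.09,79.24) → (53.38,69.12) → (50.67,57.52) → (40.55,51.23) → (28.95,53.94) → (22.66,64.06) → (25.37,75.66). Closed: final G1 returns to the first vertex.

**Shape 2** — `<polyline>` open polyline, stroke `#ff00ff` → cut (S945, F1667). Machine vertices: (211.70,85.33) → (24.62,67.02) → (220.00,29.30) → (114.94,52.65) → (17.00,66.31) → (188.26,71.86). Open path.

**Shape 3** — `<path>` regular polygon, stroke `#ff0000` → engrave (S239, F2944). Machine vertices: (60.09,87.94) → (68.30,71.28) → (49.77,72.50) → (60.09,87.94). Closed: final G1 returns to the first vertex.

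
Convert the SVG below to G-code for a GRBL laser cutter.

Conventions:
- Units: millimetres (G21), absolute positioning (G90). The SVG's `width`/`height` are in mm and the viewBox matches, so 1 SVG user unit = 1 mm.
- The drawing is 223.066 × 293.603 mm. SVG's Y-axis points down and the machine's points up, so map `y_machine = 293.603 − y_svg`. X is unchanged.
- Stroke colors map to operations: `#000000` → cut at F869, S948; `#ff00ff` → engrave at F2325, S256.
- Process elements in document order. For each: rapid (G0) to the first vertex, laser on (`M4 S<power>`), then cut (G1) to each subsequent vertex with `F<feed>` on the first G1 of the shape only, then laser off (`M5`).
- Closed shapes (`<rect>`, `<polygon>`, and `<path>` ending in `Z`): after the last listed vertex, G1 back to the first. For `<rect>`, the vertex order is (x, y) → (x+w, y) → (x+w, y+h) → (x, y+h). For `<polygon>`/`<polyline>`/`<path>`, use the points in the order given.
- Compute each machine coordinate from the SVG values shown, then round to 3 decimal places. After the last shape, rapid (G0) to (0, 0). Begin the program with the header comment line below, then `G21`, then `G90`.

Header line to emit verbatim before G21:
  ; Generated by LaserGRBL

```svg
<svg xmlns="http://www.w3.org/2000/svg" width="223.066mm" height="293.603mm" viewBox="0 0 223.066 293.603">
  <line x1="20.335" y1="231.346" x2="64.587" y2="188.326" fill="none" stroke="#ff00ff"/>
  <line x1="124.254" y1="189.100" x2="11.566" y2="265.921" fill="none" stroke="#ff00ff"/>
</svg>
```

; Generated by LaserGRBL
G21
G90
G0 X20.335 Y62.257
M4 S256
G1 X64.587 Y105.277 F2325
M5
G0 X124.254 Y104.503
M4 S256
G1 X11.566 Y27.682 F2325
M5
G0 X0.000 Y0.000

1 u = 1 mm; y_m = 293.603 − y.

[1] `<line>` line segment, #ff00ff→engrave S256 F2325: (20.335,62.257) → (64.587,105.277)

[2] `<line>` line segment, #ff00ff→engrave S256 F2325: (124.254,104.503) → (11.566,27.682)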